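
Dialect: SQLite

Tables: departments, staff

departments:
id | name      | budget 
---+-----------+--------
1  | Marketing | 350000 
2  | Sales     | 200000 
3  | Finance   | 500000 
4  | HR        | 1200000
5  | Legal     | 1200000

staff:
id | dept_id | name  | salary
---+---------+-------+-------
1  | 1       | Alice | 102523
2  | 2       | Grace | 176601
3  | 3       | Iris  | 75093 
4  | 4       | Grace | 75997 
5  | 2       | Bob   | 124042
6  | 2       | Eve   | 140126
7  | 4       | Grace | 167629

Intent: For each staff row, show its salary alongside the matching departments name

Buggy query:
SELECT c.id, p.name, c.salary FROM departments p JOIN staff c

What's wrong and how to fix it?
Bug: JOIN with no ON clause produces a cartesian product; every staff row pairs with every departments row

Fix: Add ON c.dept_id = p.id to the JOIN

Corrected query:
SELECT c.id, p.name, c.salary FROM departments p JOIN staff c ON c.dept_id = p.id

Result:
id | name      | salary
---+-----------+-------
1  | Marketing | 102523
2  | Sales     | 176601
3  | Finance   | 75093 
4  | HR        | 75997 
5  | Sales     | 124042
6  | Sales     | 140126
7  | HR        | 167629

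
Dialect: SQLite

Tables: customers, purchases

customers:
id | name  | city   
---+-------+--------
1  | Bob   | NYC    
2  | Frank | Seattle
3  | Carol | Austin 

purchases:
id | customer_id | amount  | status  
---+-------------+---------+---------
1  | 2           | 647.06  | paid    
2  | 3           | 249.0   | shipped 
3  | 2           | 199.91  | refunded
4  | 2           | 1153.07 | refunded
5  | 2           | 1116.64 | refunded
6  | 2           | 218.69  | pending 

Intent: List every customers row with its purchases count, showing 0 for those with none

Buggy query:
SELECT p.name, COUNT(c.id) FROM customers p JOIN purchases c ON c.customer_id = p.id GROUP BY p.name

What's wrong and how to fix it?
Bug: An inner join excludes parents with zero children

Fix: Switch to LEFT JOIN to retain unmatched parent rows

Corrected query:
SELECT p.name, COUNT(c.id) FROM customers p LEFT JOIN purchases c ON c.customer_id = p.id GROUP BY p.name

Result:
name  | COUNT(c.id)
------+------------
Bob   | 0          
Carol | 1          
Frank | 5          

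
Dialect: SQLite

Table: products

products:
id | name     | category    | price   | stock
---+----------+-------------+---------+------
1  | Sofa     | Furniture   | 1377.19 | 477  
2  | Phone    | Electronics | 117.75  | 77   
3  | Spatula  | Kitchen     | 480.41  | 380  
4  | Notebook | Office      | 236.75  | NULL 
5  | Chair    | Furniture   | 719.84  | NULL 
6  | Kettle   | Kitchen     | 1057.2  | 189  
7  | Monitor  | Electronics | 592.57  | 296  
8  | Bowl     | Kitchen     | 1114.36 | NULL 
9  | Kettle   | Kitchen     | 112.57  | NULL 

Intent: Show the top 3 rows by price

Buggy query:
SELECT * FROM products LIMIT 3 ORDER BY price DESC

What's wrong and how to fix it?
Bug: ORDER BY cannot follow LIMIT; LIMIT is the final clause

Fix: Swap the clauses: ORDER BY first, then LIMIT

Corrected query:
SELECT * FROM products ORDER BY price DESC LIMIT 3

Result:
id | name   | category  | price   | stock
---+--------+-----------+---------+------
1  | Sofa   | Furniture | 1377.19 | 477  
8  | Bowl   | Kitchen   | 1114.36 | NULL 
6  | Kettle | Kitchen   | 1057.2  | 189  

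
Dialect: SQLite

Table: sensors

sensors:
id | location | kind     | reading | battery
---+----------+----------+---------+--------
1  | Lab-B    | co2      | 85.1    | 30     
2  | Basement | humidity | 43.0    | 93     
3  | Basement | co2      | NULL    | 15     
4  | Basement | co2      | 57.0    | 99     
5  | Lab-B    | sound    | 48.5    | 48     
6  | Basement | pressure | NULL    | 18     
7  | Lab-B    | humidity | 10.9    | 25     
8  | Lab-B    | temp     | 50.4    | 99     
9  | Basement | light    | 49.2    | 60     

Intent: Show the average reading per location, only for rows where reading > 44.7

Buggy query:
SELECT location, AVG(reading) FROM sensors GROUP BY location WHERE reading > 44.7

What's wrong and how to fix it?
Bug: WHERE cannot follow GROUP BY

Fix: Move the WHERE clause before GROUP BY

Corrected query:
SELECT location, AVG(reading) FROM sensors WHERE reading > 44.7 GROUP BY location

Result:
location | AVG(reading)
---------+-------------
Basement | 53.1        
Lab-B    | 61.333333   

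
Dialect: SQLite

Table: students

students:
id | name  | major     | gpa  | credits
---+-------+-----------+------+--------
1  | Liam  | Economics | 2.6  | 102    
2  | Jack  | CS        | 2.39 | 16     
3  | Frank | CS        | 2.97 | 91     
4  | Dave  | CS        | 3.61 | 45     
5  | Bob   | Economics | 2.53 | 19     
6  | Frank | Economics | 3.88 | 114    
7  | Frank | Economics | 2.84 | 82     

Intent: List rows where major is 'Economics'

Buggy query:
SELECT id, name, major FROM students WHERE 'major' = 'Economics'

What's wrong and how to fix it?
Bug: Single quotes denote string literals in SQL; the column name is being compared as a constant string

Fix: Remove the quotes around the column name (or use double quotes for an identifier)

Corrected query:
SELECT id, name, major FROM students WHERE major = 'Economics'

Result:
id | name  | major    
---+-------+----------
1  | Liam  | Economics
5  | Bob   | Economics
6  | Frank | Economics
7  | Frank | Economics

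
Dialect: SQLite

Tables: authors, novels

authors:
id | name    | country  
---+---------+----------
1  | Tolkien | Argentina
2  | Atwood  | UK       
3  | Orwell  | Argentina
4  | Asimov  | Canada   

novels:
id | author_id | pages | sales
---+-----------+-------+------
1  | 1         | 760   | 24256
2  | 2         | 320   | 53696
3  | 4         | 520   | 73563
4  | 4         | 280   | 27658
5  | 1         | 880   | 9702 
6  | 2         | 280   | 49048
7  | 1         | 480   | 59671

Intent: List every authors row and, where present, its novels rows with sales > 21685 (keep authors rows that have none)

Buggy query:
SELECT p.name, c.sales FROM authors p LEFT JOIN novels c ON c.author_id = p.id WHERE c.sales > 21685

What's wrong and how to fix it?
Bug: Filtering c.sales in WHERE discards the NULL rows produced by LEFT JOIN, turning it into an inner join

Fix: Move the right-table condition into the ON clause so unmatched parents are kept

Corrected query:
SELECT p.name, c.sales FROM authors p LEFT JOIN novels c ON c.author_id = p.id AND c.sales > 21685

Result:
name    | sales
--------+------
Tolkien | 24256
Tolkien | 59671
Atwood  | 49048
Atwood  | 53696
Orwell  | NULL 
Asimov  | 27658
Asimov  | 73563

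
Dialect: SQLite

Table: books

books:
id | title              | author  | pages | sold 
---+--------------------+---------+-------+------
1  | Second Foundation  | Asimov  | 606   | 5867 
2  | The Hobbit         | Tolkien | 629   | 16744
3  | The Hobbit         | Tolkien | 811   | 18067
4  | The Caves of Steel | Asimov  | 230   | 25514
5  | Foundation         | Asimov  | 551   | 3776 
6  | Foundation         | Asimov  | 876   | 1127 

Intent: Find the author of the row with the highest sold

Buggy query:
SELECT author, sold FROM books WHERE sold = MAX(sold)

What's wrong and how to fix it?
Bug: MAX(sold) is an aggregate and cannot be used directly in WHERE

Fix: Use a subquery: WHERE sold = (SELECT MAX(sold) FROM books)

Corrected query:
SELECT author, sold FROM books WHERE sold = (SELECT MAX(sold) FROM books)

Result:
author | sold 
-------+------
Asimov | 25514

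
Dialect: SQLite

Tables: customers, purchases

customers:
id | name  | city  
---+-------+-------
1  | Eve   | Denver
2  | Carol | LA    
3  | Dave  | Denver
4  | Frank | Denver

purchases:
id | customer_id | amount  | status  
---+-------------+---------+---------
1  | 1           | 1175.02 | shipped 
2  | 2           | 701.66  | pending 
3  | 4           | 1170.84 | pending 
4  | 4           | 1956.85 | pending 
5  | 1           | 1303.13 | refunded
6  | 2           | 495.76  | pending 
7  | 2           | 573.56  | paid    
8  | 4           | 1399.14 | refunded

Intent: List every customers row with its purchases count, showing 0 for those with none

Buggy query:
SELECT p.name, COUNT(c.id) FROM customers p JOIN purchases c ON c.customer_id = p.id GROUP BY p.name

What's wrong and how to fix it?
Bug: An inner join excludes parents with zero children

Fix: Switch to LEFT JOIN to retain unmatched parent rows

Corrected query:
SELECT p.name, COUNT(c.id) FROM customers p LEFT JOIN purchases c ON c.customer_id = p.id GROUP BY p.name

Result:
name  | COUNT(c.id)
------+------------
Carol | 3          
Dave  | 0          
Eve   | 2          
Frank | 3          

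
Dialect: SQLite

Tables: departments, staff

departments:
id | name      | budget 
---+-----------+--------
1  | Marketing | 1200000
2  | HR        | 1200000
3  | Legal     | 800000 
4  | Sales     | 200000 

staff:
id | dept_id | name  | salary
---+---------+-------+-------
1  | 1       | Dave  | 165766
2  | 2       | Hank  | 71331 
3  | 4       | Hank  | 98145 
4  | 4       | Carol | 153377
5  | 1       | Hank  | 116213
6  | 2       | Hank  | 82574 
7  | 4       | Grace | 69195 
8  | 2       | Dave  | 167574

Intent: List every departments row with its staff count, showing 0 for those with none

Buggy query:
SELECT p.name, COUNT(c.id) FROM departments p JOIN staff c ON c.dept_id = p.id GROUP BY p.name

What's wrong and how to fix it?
Bug: An inner join excludes parents with zero children

Fix: Use LEFT JOIN so parents without children still appear (COUNT(c.id) gives 0)

Corrected query:
SELECT p.name, COUNT(c.id) FROM departments p LEFT JOIN staff c ON c.dept_id = p.id GROUP BY p.name

Result:
name      | COUNT(c.id)
----------+------------
HR        | 3          
Legal     | 0          
Marketing | 2          
Sales     | 3          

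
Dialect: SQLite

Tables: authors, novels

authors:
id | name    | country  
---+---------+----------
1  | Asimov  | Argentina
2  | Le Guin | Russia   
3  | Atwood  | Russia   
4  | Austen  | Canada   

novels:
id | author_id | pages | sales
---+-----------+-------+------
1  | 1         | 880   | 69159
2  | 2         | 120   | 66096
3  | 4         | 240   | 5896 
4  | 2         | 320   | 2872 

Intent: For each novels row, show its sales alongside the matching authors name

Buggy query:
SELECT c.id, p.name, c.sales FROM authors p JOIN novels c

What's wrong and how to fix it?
Bug: JOIN with no ON clause produces a cartesian product; every novels row pairs with every authors row

Fix: Specify the join condition linking the foreign key to the parent id

Corrected query:
SELECT c.id, p.name, c.sales FROM authors p JOIN novels c ON c.author_id = p.id

Result:
id | name    | sales
---+---------+------
1  | Asimov  | 69159
2  | Le Guin | 66096
3  | Austen  | 5896 
4  | Le Guin | 2872 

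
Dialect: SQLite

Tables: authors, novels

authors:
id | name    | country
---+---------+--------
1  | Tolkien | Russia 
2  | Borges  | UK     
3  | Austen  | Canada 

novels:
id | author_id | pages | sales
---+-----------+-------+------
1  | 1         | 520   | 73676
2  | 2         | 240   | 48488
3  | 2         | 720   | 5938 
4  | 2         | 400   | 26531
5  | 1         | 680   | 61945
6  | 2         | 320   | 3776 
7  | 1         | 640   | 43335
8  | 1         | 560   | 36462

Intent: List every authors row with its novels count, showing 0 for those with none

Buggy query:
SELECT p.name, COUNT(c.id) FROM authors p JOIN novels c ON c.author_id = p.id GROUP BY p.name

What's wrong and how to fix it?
Bug: An inner join excludes parents with zero children

Fix: Switch to LEFT JOIN to retain unmatched parent rows

Corrected query:
SELECT p.name, COUNT(c.id) FROM authors p LEFT JOIN novels c ON c.author_id = p.id GROUP BY p.name

Result:
name    | COUNT(c.id)
--------+------------
Austen  | 0          
Borges  | 4          
Tolkien | 4          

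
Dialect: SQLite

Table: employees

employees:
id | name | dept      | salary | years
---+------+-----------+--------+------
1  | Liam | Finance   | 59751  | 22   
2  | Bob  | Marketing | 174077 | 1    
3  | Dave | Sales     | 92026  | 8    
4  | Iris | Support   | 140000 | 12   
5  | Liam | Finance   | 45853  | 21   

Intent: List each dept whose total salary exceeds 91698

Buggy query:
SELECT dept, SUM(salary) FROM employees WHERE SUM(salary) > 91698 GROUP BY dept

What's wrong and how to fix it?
Bug: SUM(salary) is an aggregate, but WHERE filters rows before aggregation

Fix: Use HAVING (which filters groups after aggregation) instead of WHERE

Corrected query:
SELECT dept, SUM(salary) FROM employees GROUP BY dept HAVING SUM(salary) > 91698

Result:
dept      | SUM(salary)
----------+------------
Finance   | 105604     
Marketing | 174077     
Sales     | 92026      
Support   | 140000     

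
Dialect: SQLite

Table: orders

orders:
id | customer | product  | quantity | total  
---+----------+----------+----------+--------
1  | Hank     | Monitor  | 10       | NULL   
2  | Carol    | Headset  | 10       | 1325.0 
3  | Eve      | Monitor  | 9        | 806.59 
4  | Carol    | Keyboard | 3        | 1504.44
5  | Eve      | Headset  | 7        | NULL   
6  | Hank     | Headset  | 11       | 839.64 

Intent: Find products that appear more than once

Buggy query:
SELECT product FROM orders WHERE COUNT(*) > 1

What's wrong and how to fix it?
Bug: WHERE can't reference COUNT(*); aggregates are computed after WHERE

Fix: GROUP BY product, then filter groups with HAVING COUNT(*) > 1

Corrected query:
SELECT product FROM orders GROUP BY product HAVING COUNT(*) > 1

Result:
product
-------
Headset
Monitor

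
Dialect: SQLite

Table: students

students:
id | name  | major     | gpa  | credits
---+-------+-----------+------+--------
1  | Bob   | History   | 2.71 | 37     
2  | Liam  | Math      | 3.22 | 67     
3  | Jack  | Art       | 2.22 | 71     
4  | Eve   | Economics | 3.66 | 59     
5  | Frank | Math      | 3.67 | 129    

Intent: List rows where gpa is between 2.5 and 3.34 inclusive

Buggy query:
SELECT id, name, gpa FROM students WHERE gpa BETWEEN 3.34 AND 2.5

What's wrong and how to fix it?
Bug: BETWEEN expects the lower bound first; with 3.34 AND 2.5 the range is empty

Fix: Swap the bounds so the smaller value comes first

Corrected query:
SELECT id, name, gpa FROM students WHERE gpa BETWEEN 2.5 AND 3.34

Result:
id | name | gpa 
---+------+-----
1  | Bob  | 2.71
2  | Liam | 3.22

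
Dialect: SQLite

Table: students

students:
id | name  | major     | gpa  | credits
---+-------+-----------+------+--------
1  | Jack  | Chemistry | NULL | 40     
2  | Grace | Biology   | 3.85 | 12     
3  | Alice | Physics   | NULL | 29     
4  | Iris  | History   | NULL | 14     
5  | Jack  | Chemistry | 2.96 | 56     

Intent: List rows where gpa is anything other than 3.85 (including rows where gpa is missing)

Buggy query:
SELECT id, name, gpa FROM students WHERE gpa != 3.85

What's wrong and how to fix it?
Bug: Inequality against NULL is unknown, not true; rows with NULL are dropped

Fix: Add an explicit OR gpa IS NULL to include the missing-value rows

Corrected query:
SELECT id, name, gpa FROM students WHERE gpa != 3.85 OR gpa IS NULL

Result:
id | name  | gpa 
---+-------+-----
1  | Jack  | NULL
3  | Alice | NULL
4  | Iris  | NULL
5  | Jack  | 2.96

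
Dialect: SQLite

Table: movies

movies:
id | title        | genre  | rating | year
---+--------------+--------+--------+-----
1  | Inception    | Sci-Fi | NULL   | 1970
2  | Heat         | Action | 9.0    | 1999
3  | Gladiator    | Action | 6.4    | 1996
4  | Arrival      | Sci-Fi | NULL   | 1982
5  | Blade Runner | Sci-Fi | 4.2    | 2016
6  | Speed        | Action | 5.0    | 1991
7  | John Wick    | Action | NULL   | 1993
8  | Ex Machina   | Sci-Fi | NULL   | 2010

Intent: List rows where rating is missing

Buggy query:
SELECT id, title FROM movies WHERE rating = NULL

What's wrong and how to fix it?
Bug: Comparing to NULL with '=' never matches; NULL = NULL is unknown, not true

Fix: Replace '= NULL' with 'IS NULL'

Corrected query:
SELECT id, title FROM movies WHERE rating IS NULL

Result:
id | title     
---+-----------
1  | Inception 
4  | Arrival   
7  | John Wick 
8  | Ex Machina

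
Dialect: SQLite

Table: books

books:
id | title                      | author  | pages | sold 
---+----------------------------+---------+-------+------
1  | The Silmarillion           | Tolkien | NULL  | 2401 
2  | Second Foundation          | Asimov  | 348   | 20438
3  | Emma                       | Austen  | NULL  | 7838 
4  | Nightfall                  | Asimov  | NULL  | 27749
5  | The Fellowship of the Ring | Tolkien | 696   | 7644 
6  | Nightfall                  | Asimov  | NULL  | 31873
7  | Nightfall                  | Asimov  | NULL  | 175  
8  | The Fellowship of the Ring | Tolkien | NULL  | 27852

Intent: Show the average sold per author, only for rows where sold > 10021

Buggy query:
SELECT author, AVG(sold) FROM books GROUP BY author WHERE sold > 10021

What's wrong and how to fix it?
Bug: Row-level WHERE must come before GROUP BY in the clause order

Fix: Move the WHERE clause before GROUP BY

Corrected query:
SELECT author, AVG(sold) FROM books WHERE sold > 10021 GROUP BY author

Result:
author  | AVG(sold)   
--------+-------------
Asimov  | 26686.666667
Tolkien | 27852       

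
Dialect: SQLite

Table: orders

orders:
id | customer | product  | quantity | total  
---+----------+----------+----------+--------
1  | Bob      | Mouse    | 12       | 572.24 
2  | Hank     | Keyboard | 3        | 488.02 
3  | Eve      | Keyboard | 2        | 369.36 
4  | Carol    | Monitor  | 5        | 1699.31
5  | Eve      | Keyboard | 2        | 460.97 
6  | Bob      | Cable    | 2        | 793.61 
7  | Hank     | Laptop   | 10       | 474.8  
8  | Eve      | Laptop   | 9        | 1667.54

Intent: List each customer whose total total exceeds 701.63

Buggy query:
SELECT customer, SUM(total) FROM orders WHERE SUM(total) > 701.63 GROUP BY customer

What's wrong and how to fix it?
Bug: WHERE runs before GROUP BY, so aggregates aren't available there

Fix: Use HAVING (which filters groups after aggregation) instead of WHERE

Corrected query:
SELECT customer, SUM(total) FROM orders GROUP BY customer HAVING SUM(total) > 701.63

Result:
customer | SUM(total)
---------+-----------
Bob      | 1365.85   
Carol    | 1699.31   
Eve      | 2497.87   
Hank     | 962.82    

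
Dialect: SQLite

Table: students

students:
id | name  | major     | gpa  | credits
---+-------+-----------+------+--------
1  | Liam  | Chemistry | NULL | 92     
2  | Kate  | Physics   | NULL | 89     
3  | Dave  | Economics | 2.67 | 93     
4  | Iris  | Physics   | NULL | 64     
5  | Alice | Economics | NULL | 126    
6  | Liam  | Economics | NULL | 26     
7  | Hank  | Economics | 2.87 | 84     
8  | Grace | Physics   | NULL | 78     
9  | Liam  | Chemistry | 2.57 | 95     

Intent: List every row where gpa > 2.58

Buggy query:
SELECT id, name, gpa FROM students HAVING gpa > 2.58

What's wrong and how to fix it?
Bug: This is a non-aggregate query (no GROUP BY, no aggregates), so in SQLite the HAVING clause is invalid here; a row-level condition belongs in WHERE

Fix: Replace HAVING with WHERE since the condition applies to individual rows

Corrected query:
SELECT id, name, gpa FROM students WHERE gpa > 2.58

Result:
id | name | gpa 
---+------+-----
3  | Dave | 2.67
7  | Hank | 2.87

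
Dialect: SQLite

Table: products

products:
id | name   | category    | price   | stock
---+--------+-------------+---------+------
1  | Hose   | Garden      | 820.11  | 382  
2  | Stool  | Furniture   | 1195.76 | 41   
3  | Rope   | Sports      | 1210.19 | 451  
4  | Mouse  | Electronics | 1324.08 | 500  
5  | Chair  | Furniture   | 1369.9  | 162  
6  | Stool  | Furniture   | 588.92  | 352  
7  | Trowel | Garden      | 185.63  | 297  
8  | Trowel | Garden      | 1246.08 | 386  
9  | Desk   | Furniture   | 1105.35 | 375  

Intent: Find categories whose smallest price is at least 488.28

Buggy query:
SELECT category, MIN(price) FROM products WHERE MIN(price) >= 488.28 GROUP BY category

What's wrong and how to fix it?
Bug: MIN() in WHERE is a misuse of aggregate

Fix: Use HAVING for the per-group MIN condition

Corrected query:
SELECT category, MIN(price) FROM products GROUP BY category HAVING MIN(price) >= 488.28

Result:
category    | MIN(price)
------------+-----------
Electronics | 1324.08   
Furniture   | 588.92    
Sports      | 1210.19   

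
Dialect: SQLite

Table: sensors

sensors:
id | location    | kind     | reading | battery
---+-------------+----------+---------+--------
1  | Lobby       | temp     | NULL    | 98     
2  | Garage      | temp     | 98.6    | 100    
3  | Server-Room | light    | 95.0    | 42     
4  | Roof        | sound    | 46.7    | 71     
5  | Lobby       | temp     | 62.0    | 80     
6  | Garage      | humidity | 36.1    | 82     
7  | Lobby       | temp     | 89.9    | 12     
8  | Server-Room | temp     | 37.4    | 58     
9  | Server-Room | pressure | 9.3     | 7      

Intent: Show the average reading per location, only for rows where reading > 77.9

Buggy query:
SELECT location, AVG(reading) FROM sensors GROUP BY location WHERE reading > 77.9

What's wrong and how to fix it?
Bug: Row-level WHERE must come before GROUP BY in the clause order

Fix: Move the WHERE clause before GROUP BY

Corrected query:
SELECT location, AVG(reading) FROM sensors WHERE reading > 77.9 GROUP BY location

Result:
location    | AVG(reading)
------------+-------------
Garage      | 98.6        
Lobby       | 89.9        
Server-Room | 95          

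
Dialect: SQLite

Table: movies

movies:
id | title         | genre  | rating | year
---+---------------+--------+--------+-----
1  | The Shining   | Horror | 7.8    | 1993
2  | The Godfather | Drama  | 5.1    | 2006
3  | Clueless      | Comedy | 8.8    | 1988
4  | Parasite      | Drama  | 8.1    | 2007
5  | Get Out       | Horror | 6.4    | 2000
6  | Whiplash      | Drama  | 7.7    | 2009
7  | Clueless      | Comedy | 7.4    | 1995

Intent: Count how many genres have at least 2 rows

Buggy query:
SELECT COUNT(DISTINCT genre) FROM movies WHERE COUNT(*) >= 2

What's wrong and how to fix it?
Bug: WHERE filters individual rows, not groups, so a group-level COUNT is invalid there

Fix: Use a subquery that GROUPs and filters with HAVING, then count its rows

Corrected query:
SELECT COUNT(*) FROM (SELECT genre FROM movies GROUP BY genre HAVING COUNT(*) >= 2)

Result:
COUNT(*)
--------
3       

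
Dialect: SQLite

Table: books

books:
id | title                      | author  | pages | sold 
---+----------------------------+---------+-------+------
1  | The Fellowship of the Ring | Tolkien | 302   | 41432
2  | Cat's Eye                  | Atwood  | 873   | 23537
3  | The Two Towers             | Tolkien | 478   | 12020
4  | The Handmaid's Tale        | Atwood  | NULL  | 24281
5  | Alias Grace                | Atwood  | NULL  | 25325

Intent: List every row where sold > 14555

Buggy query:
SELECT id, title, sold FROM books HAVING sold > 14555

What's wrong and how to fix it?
Bug: HAVING filters the output of aggregation, but this query has no GROUP BY and no aggregate functions, so SQLite rejects it (HAVING clause on a non-aggregate query); the condition here is per row

Fix: Replace HAVING with WHERE since the condition applies to individual rows

Corrected query:
SELECT id, title, sold FROM books WHERE sold > 14555

Result:
id | title                      | sold 
---+----------------------------+------
1  | The Fellowship of the Ring | 41432
2  | Cat's Eye                  | 23537
4  | The Handmaid's Tale        | 24281
5  | Alias Grace                | 25325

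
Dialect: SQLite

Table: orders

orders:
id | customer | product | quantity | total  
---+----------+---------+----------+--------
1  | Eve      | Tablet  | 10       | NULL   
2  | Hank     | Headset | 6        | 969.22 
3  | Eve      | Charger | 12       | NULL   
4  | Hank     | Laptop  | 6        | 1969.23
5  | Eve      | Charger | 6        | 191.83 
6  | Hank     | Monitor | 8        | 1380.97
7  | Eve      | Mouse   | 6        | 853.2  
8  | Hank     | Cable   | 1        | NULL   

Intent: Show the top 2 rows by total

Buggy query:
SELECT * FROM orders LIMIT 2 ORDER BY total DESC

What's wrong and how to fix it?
Bug: ORDER BY cannot follow LIMIT; LIMIT is the final clause

Fix: Sort with ORDER BY, then apply LIMIT

Corrected query:
SELECT * FROM orders ORDER BY total DESC LIMIT 2

Result:
id | customer | product | quantity | total  
---+----------+---------+----------+--------
4  | Hank     | Laptop  | 6        | 1969.23
6  | Hank     | Monitor | 8        | 1380.97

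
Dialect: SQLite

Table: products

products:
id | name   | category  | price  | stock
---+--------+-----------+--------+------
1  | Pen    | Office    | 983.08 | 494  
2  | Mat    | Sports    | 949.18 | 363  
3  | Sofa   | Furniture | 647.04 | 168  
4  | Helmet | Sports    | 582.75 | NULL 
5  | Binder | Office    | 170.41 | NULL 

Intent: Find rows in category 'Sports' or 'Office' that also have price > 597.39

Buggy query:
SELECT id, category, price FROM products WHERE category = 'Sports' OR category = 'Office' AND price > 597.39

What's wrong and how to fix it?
Bug: Without parentheses, AND is evaluated before OR, so the price filter only applies to the 'Office' branch

Fix: Add parentheses around the OR so the AND applies to both alternatives

Corrected query:
SELECT id, category, price FROM products WHERE (category = 'Sports' OR category = 'Office') AND price > 597.39

Result:
id | category | price 
---+----------+-------
1  | Office   | 983.08
2  | Sports   | 949.18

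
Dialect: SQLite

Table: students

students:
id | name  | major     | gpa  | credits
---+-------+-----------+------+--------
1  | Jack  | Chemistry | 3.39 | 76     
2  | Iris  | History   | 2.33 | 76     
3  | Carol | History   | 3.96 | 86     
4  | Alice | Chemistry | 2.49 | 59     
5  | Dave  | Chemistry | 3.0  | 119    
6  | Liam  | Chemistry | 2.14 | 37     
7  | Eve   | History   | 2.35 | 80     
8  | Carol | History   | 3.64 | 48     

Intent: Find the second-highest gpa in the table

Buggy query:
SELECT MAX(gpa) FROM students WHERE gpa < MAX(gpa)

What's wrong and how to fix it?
Bug: The inner MAX is an aggregate inside WHERE, which is not allowed

Fix: Compute the overall MAX in a subquery, then take MAX of rows below it

Corrected query:
SELECT MAX(gpa) FROM students WHERE gpa < (SELECT MAX(gpa) FROM students)

Result:
MAX(gpa)
--------
3.64    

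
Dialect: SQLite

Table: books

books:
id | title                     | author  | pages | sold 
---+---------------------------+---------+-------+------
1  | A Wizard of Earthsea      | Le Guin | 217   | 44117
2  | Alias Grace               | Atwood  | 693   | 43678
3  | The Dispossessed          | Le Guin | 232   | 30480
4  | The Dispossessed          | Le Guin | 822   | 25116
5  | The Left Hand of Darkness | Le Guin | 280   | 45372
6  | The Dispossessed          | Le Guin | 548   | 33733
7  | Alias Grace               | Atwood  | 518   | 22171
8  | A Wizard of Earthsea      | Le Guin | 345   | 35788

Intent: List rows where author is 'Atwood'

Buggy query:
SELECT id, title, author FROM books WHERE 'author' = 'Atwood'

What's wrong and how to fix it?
Bug: Single quotes denote string literals in SQL; the column name is being compared as a constant string

Fix: Remove the quotes around the column name (or use double quotes for an identifier)

Corrected query:
SELECT id, title, author FROM books WHERE author = 'Atwood'

Result:
id | title       | author
---+-------------+-------
2  | Alias Grace | Atwood
7  | Alias Grace | Atwood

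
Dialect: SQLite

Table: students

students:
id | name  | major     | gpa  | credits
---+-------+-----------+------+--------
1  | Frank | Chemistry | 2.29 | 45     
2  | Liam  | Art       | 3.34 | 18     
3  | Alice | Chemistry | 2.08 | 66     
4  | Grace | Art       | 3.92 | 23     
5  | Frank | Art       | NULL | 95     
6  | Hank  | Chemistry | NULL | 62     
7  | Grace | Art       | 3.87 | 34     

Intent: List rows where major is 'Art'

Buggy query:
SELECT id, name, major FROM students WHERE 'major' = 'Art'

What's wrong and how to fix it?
Bug: Single quotes denote string literals in SQL; the column name is being compared as a constant string

Fix: Reference the column as major without single quotes

Corrected query:
SELECT id, name, major FROM students WHERE major = 'Art'

Result:
id | name  | major
---+-------+------
2  | Liam  | Art  
4  | Grace | Art  
5  | Frank | Art  
7  | Grace | Art  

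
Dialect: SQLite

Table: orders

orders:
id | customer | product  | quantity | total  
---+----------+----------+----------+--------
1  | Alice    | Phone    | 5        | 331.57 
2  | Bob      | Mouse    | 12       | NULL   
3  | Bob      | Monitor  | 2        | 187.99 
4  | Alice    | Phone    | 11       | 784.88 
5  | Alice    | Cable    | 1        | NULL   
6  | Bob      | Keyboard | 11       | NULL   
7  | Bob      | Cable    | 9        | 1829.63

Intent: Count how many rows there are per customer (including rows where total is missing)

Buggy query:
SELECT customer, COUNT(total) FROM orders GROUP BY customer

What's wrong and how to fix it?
Bug: COUNT(column) counts non-NULL values only; rows with NULL total aren't counted

Fix: Use COUNT(*) to count all rows regardless of NULL

Corrected query:
SELECT customer, COUNT(*) FROM orders GROUP BY customer

Result:
customer | COUNT(*)
---------+---------
Alice    | 3       
Bob      | 4       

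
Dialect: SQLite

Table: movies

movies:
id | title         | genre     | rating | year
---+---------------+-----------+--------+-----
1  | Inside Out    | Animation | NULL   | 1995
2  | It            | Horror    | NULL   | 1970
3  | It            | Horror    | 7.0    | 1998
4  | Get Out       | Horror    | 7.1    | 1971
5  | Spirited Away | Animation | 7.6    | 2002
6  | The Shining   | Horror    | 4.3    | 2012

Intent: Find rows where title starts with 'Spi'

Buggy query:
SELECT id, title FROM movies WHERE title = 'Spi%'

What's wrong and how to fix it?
Bug: '=' compares the literal string including the % character; pattern matching needs LIKE

Fix: Use LIKE for wildcard pattern matching

Corrected query:
SELECT id, title FROM movies WHERE title LIKE 'Spi%'

Result:
id | title        
---+--------------
5  | Spirited Away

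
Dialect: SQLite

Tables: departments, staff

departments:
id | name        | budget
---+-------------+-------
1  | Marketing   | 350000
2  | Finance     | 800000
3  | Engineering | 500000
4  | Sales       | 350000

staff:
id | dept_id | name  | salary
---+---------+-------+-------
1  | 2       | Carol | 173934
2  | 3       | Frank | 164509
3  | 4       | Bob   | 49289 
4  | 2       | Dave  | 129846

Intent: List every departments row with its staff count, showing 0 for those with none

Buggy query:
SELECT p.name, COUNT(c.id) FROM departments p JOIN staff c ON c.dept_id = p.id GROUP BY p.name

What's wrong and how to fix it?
Bug: INNER JOIN drops departments rows that have no matching staff rows

Fix: Use LEFT JOIN so parents without children still appear (COUNT(c.id) gives 0)

Corrected query:
SELECT p.name, COUNT(c.id) FROM departments p LEFT JOIN staff c ON c.dept_id = p.id GROUP BY p.name

Result:
name        | COUNT(c.id)
------------+------------
Engineering | 1          
Finance     | 2          
Marketing   | 0          
Sales       | 1          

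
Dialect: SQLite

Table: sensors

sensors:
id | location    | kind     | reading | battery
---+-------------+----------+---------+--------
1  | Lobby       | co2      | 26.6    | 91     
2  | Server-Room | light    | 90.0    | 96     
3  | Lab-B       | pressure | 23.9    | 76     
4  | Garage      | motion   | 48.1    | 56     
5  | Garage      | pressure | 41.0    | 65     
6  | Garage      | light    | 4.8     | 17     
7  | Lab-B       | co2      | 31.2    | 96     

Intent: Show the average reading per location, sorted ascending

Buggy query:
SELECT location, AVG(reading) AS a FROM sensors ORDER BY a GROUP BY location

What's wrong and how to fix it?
Bug: GROUP BY must precede ORDER BY

Fix: Move ORDER BY to the end, after GROUP BY

Corrected query:
SELECT location, AVG(reading) AS a FROM sensors GROUP BY location ORDER BY a

Result:
location    | a    
------------+------
Lobby       | 26.6 
Lab-B       | 27.55
Garage      | 31.3 
Server-Room | 90   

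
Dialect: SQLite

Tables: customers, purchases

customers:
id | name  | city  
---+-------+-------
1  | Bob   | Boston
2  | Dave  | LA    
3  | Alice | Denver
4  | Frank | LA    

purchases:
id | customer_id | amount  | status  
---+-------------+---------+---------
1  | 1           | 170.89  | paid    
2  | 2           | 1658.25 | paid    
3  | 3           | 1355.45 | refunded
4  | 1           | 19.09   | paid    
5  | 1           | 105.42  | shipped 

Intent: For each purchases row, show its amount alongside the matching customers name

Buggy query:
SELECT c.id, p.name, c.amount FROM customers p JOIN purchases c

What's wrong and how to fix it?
Bug: Missing join condition: each purchases row is matched to all customers rows instead of just its own

Fix: Add ON c.customer_id = p.id to the JOIN

Corrected query:
SELECT c.id, p.name, c.amount FROM customers p JOIN purchases c ON c.customer_id = p.id

Result:
id | name  | amount 
---+-------+--------
1  | Bob   | 170.89 
2  | Dave  | 1658.25
3  | Alice | 1355.45
4  | Bob   | 19.09  
5  | Bob   | 105.42 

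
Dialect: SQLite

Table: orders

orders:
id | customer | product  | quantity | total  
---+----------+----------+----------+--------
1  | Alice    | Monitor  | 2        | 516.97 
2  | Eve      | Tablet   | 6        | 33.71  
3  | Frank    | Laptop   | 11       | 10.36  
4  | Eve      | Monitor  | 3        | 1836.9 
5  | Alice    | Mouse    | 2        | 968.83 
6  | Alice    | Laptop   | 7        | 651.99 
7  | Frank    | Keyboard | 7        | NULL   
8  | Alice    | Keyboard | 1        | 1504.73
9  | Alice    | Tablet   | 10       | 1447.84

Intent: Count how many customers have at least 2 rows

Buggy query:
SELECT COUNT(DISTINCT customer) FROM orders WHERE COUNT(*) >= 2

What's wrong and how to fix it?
Bug: COUNT(*) cannot appear in WHERE; the per-group count doesn't exist yet

Fix: Use a subquery that GROUPs and filters with HAVING, then count its rows

Corrected query:
SELECT COUNT(*) FROM (SELECT customer FROM orders GROUP BY customer HAVING COUNT(*) >= 2)

Result:
COUNT(*)
--------
3       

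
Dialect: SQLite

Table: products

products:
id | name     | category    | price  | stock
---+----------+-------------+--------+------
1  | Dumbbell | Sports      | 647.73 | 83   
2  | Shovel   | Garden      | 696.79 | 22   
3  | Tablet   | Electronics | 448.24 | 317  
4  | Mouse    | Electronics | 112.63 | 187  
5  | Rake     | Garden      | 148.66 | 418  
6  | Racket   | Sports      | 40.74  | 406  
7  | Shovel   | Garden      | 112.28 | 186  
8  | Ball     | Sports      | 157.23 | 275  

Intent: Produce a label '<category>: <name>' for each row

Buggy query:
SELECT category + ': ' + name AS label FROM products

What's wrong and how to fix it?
Bug: '+' is numeric addition; on text columns SQLite converts them to 0 instead of concatenating

Fix: Use the || operator for string concatenation

Corrected query:
SELECT category || ': ' || name AS label FROM products

Result:
label              
-------------------
Sports: Dumbbell   
Garden: Shovel     
Electronics: Tablet
Electronics: Mouse 
Garden: Rake       
Sports: Racket     
Garden: Shovel     
Sports: Ball       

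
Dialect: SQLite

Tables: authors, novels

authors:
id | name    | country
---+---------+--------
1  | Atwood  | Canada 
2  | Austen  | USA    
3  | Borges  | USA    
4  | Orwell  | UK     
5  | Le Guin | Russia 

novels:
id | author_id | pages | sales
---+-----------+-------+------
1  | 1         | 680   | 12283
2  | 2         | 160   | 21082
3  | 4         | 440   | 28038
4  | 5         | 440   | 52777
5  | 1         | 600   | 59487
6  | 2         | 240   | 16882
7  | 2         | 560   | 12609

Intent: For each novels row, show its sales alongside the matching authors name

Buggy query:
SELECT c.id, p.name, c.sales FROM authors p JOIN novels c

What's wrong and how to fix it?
Bug: JOIN with no ON clause produces a cartesian product; every novels row pairs with every authors row

Fix: Add ON c.author_id = p.id to the JOIN

Corrected query:
SELECT c.id, p.name, c.sales FROM authors p JOIN novels c ON c.author_id = p.id

Result:
id | name    | sales
---+---------+------
1  | Atwood  | 12283
2  | Austen  | 21082
3  | Orwell  | 28038
4  | Le Guin | 52777
5  | Atwood  | 59487
6  | Austen  | 16882
7  | Austen  | 12609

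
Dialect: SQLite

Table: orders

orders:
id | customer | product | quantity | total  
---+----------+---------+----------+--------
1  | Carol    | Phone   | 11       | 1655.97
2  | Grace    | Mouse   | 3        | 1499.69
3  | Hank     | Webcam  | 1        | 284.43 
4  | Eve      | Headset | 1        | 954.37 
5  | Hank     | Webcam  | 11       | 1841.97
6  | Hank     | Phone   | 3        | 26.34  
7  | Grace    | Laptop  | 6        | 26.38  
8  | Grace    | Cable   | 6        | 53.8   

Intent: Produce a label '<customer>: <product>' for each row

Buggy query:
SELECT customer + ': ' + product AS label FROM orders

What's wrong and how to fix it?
Bug: SQLite uses || for string concatenation; + coerces text to numbers (yielding 0)

Fix: Use the || operator for string concatenation

Corrected query:
SELECT customer || ': ' || product AS label FROM orders

Result:
label        
-------------
Carol: Phone 
Grace: Mouse 
Hank: Webcam 
Eve: Headset 
Hank: Webcam 
Hank: Phone  
Grace: Laptop
Grace: Cable 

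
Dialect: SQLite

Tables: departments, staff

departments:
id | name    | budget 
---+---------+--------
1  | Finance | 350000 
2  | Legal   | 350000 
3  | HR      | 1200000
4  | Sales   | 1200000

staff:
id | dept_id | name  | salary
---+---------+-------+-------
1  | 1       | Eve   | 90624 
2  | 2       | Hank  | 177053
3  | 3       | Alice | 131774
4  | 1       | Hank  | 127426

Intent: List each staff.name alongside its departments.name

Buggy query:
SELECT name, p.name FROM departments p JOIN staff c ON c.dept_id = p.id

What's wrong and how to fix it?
Bug: Both tables have a 'name' column; the unqualified reference is ambiguous

Fix: Prefix ambiguous columns with the table alias

Corrected query:
SELECT c.name, p.name FROM departments p JOIN staff c ON c.dept_id = p.id

Result:
name  | name   
------+--------
Eve   | Finance
Hank  | Legal  
Alice | HR     
Hank  | Finance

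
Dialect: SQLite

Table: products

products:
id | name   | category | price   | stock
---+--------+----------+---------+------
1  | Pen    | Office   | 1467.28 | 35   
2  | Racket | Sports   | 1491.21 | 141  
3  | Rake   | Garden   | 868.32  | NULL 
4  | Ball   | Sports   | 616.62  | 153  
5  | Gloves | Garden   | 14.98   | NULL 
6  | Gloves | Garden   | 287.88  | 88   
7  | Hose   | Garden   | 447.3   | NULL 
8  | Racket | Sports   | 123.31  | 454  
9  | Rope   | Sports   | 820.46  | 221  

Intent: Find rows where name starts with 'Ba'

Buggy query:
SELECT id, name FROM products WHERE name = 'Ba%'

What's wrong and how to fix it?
Bug: '=' compares the literal string including the % character; pattern matching needs LIKE

Fix: Use LIKE for wildcard pattern matching

Corrected query:
SELECT id, name FROM products WHERE name LIKE 'Ba%'

Result:
id | name
---+-----
4  | Ball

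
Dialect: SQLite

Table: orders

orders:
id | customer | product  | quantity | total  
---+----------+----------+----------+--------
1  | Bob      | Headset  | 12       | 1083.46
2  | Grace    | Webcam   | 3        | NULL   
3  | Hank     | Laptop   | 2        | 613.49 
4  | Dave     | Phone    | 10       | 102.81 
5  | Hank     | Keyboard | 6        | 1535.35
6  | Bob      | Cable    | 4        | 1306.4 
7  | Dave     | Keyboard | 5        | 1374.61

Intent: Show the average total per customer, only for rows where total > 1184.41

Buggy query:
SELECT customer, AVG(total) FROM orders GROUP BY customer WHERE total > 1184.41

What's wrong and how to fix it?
Bug: Row-level WHERE must come before GROUP BY in the clause order

Fix: Move the WHERE clause before GROUP BY

Corrected query:
SELECT customer, AVG(total) FROM orders WHERE total > 1184.41 GROUP BY customer

Result:
customer | AVG(total)
---------+-----------
Bob      | 1306.4    
Dave     | 1374.61   
Hank     | 1535.35   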